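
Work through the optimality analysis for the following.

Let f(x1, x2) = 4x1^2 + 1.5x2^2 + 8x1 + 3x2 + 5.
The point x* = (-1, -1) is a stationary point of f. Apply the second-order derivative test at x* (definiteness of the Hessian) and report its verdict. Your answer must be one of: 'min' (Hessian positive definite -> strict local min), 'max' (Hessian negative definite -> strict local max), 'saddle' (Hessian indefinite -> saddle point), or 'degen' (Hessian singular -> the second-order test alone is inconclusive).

Compute the Hessian H = grad^2 f:
  H = [[8, 0], [0, 3]]
Verify stationarity: grad f(x*) = H x* + g = (0, 0).
Eigenvalues of H: 3, 8.
Both eigenvalues > 0, so H is positive definite -> x* is a strict local min.

min


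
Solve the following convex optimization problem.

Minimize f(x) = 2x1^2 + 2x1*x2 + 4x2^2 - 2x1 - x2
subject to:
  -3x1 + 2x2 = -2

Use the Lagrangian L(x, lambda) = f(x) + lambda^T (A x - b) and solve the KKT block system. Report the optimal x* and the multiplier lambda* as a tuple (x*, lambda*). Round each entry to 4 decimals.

Form the Lagrangian:
  L(x, lambda) = (1/2) x^T Q x + c^T x + lambda^T (A x - b)
Stationarity (grad_x L = 0): Q x + c + A^T lambda = 0.
Primal feasibility: A x = b.

This gives the KKT block system:
  [ Q   A^T ] [ x     ]   [-c ]
  [ A    0  ] [ lambda ] = [ b ]

Solving the linear system:
  x*      = (0.625, -0.0625)
  lambda* = (0.125)
  f(x*)   = -0.4688

x* = (0.625, -0.0625), lambda* = (0.125)


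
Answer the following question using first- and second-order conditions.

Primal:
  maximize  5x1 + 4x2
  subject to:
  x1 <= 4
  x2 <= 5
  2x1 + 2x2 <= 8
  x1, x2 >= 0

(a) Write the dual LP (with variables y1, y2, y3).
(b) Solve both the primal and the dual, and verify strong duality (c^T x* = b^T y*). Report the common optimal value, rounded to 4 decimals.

The standard primal-dual pair for 'max c^T x s.t. A x <= b, x >= 0' is:
  Dual:  min b^T y  s.t.  A^T y >= c,  y >= 0.

So the dual LP is:
  minimize  4y1 + 5y2 + 8y3
  subject to:
    y1 + 2y3 >= 5
    y2 + 2y3 >= 4
    y1, y2, y3 >= 0

Solving the primal: x* = (4, 0).
  primal value c^T x* = 20.
Solving the dual: y* = (1, 0, 2).
  dual value b^T y* = 20.
Strong duality: c^T x* = b^T y*. Confirmed.

20


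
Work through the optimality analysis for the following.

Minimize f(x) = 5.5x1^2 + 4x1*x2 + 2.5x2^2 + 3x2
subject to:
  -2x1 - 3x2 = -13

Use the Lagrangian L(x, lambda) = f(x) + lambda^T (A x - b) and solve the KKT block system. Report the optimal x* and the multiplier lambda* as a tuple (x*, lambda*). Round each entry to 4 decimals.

Form the Lagrangian:
  L(x, lambda) = (1/2) x^T Q x + c^T x + lambda^T (A x - b)
Stationarity (grad_x L = 0): Q x + c + A^T lambda = 0.
Primal feasibility: A x = b.

This gives the KKT block system:
  [ Q   A^T ] [ x     ]   [-c ]
  [ A    0  ] [ lambda ] = [ b ]

Solving the linear system:
  x*      = (-0.1127, 4.4085)
  lambda* = (8.1972)
  f(x*)   = 59.8944

x* = (-0.1127, 4.4085), lambda* = (8.1972)


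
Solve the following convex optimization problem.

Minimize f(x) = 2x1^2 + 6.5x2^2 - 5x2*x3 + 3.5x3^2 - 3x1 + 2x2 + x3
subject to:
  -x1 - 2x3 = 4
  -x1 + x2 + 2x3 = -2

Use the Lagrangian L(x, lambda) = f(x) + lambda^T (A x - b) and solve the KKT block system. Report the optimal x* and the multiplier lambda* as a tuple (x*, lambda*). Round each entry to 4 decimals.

Form the Lagrangian:
  L(x, lambda) = (1/2) x^T Q x + c^T x + lambda^T (A x - b)
Stationarity (grad_x L = 0): Q x + c + A^T lambda = 0.
Primal feasibility: A x = b.

This gives the KKT block system:
  [ Q   A^T ] [ x     ]   [-c ]
  [ A    0  ] [ lambda ] = [ b ]

Solving the linear system:
  x*      = (-1.2472, -0.4945, -1.3764)
  lambda* = (-5.5351, -2.4539)
  f(x*)   = 9.3044

x* = (-1.2472, -0.4945, -1.3764), lambda* = (-5.5351, -2.4539)


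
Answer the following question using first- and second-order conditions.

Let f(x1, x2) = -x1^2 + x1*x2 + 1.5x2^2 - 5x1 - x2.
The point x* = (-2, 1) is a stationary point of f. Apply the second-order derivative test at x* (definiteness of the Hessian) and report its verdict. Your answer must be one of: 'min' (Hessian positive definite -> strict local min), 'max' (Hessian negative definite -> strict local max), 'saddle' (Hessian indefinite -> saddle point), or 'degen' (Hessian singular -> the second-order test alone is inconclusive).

Compute the Hessian H = grad^2 f:
  H = [[-2, 1], [1, 3]]
Verify stationarity: grad f(x*) = H x* + g = (0, 0).
Eigenvalues of H: -2.1926, 3.1926.
Eigenvalues have mixed signs, so H is indefinite -> x* is a saddle point.

saddle


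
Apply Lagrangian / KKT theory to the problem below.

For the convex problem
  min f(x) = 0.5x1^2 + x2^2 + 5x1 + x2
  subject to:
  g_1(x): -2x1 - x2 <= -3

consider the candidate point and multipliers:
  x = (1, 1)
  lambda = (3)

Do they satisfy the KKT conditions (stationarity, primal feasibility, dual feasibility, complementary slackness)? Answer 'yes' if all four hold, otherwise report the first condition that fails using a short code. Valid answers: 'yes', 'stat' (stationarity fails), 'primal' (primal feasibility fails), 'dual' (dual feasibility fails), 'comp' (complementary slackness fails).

Gradient of f: grad f(x) = Q x + c = (6, 3)
Constraint values g_i(x) = a_i^T x - b_i:
  g_1((1, 1)) = 0
Stationarity residual: grad f(x) + sum_i lambda_i a_i = (0, 0)
  -> stationarity OK
Primal feasibility (all g_i <= 0): OK
Dual feasibility (all lambda_i >= 0): OK
Complementary slackness (lambda_i * g_i(x) = 0 for all i): OK

Verdict: yes, KKT holds.

yes


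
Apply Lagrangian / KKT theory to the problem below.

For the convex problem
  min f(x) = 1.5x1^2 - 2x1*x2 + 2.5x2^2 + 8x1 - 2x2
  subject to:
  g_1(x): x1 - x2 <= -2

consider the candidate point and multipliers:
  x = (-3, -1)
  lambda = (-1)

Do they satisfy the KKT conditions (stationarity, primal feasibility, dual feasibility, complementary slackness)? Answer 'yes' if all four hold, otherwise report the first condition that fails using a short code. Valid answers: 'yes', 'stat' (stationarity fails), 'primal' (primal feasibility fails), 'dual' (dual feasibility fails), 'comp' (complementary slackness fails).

Gradient of f: grad f(x) = Q x + c = (1, -1)
Constraint values g_i(x) = a_i^T x - b_i:
  g_1((-3, -1)) = 0
Stationarity residual: grad f(x) + sum_i lambda_i a_i = (0, 0)
  -> stationarity OK
Primal feasibility (all g_i <= 0): OK
Dual feasibility (all lambda_i >= 0): FAILS
Complementary slackness (lambda_i * g_i(x) = 0 for all i): OK

Verdict: the first failing condition is dual_feasibility -> dual.

dual


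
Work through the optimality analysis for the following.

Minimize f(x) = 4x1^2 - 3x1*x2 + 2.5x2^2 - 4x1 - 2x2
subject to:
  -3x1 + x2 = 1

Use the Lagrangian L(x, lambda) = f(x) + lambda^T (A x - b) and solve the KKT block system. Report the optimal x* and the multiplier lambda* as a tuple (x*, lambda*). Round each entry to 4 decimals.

Form the Lagrangian:
  L(x, lambda) = (1/2) x^T Q x + c^T x + lambda^T (A x - b)
Stationarity (grad_x L = 0): Q x + c + A^T lambda = 0.
Primal feasibility: A x = b.

This gives the KKT block system:
  [ Q   A^T ] [ x     ]   [-c ]
  [ A    0  ] [ lambda ] = [ b ]

Solving the linear system:
  x*      = (-0.0571, 0.8286)
  lambda* = (-2.3143)
  f(x*)   = 0.4429

x* = (-0.0571, 0.8286), lambda* = (-2.3143)


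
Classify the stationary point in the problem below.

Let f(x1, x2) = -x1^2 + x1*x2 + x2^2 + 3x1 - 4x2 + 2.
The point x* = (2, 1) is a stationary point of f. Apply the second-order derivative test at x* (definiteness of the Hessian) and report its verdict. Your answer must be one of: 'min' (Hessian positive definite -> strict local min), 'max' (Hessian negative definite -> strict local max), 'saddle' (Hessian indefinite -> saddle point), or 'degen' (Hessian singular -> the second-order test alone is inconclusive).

Compute the Hessian H = grad^2 f:
  H = [[-2, 1], [1, 2]]
Verify stationarity: grad f(x*) = H x* + g = (0, 0).
Eigenvalues of H: -2.2361, 2.2361.
Eigenvalues have mixed signs, so H is indefinite -> x* is a saddle point.

saddle


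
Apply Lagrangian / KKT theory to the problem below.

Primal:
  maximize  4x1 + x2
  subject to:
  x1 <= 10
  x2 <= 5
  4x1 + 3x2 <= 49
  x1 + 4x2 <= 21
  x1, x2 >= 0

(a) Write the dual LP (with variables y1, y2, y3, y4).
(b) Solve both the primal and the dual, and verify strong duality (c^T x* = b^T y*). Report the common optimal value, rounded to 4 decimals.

The standard primal-dual pair for 'max c^T x s.t. A x <= b, x >= 0' is:
  Dual:  min b^T y  s.t.  A^T y >= c,  y >= 0.

So the dual LP is:
  minimize  10y1 + 5y2 + 49y3 + 21y4
  subject to:
    y1 + 4y3 + y4 >= 4
    y2 + 3y3 + 4y4 >= 1
    y1, y2, y3, y4 >= 0

Solving the primal: x* = (10, 2.75).
  primal value c^T x* = 42.75.
Solving the dual: y* = (3.75, 0, 0, 0.25).
  dual value b^T y* = 42.75.
Strong duality: c^T x* = b^T y*. Confirmed.

42.75


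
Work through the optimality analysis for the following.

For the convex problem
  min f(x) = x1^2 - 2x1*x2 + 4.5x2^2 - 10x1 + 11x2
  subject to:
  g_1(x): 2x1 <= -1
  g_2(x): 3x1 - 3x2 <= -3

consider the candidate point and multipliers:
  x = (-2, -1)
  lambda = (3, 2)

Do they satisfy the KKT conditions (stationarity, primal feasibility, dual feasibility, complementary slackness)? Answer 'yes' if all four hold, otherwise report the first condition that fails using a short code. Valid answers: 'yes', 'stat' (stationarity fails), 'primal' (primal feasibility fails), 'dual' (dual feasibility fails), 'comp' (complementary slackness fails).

Gradient of f: grad f(x) = Q x + c = (-12, 6)
Constraint values g_i(x) = a_i^T x - b_i:
  g_1((-2, -1)) = -3
  g_2((-2, -1)) = 0
Stationarity residual: grad f(x) + sum_i lambda_i a_i = (0, 0)
  -> stationarity OK
Primal feasibility (all g_i <= 0): OK
Dual feasibility (all lambda_i >= 0): OK
Complementary slackness (lambda_i * g_i(x) = 0 for all i): FAILS

Verdict: the first failing condition is complementary_slackness -> comp.

comp


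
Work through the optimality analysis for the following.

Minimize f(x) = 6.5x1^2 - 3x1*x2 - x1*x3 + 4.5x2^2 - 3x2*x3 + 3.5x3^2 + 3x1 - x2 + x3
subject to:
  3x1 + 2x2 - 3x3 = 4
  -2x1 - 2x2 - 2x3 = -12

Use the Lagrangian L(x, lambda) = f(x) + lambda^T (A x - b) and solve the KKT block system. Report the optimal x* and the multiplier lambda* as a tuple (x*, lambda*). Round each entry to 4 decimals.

Form the Lagrangian:
  L(x, lambda) = (1/2) x^T Q x + c^T x + lambda^T (A x - b)
Stationarity (grad_x L = 0): Q x + c + A^T lambda = 0.
Primal feasibility: A x = b.

This gives the KKT block system:
  [ Q   A^T ] [ x     ]   [-c ]
  [ A    0  ] [ lambda ] = [ b ]

Solving the linear system:
  x*      = (1.5244, 2.5708, 1.9049)
  lambda* = (-1.3503, 4.5742)
  f(x*)   = 32.0998

x* = (1.5244, 2.5708, 1.9049), lambda* = (-1.3503, 4.5742)


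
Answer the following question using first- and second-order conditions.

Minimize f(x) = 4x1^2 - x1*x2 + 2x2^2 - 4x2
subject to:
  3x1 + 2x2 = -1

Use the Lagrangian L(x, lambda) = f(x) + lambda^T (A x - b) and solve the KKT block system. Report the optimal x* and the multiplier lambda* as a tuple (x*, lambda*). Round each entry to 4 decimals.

Form the Lagrangian:
  L(x, lambda) = (1/2) x^T Q x + c^T x + lambda^T (A x - b)
Stationarity (grad_x L = 0): Q x + c + A^T lambda = 0.
Primal feasibility: A x = b.

This gives the KKT block system:
  [ Q   A^T ] [ x     ]   [-c ]
  [ A    0  ] [ lambda ] = [ b ]

Solving the linear system:
  x*      = (-0.475, 0.2125)
  lambda* = (1.3375)
  f(x*)   = 0.2438

x* = (-0.475, 0.2125), lambda* = (1.3375)


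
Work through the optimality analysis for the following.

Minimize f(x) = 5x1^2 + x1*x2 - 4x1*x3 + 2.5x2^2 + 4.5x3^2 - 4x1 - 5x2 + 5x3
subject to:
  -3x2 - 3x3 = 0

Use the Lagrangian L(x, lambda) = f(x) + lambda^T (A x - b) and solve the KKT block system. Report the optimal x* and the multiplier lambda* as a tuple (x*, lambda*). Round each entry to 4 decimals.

Form the Lagrangian:
  L(x, lambda) = (1/2) x^T Q x + c^T x + lambda^T (A x - b)
Stationarity (grad_x L = 0): Q x + c + A^T lambda = 0.
Primal feasibility: A x = b.

This gives the KKT block system:
  [ Q   A^T ] [ x     ]   [-c ]
  [ A    0  ] [ lambda ] = [ b ]

Solving the linear system:
  x*      = (0.0522, 0.6957, -0.6957)
  lambda* = (-0.4899)
  f(x*)   = -3.5826

x* = (0.0522, 0.6957, -0.6957), lambda* = (-0.4899)


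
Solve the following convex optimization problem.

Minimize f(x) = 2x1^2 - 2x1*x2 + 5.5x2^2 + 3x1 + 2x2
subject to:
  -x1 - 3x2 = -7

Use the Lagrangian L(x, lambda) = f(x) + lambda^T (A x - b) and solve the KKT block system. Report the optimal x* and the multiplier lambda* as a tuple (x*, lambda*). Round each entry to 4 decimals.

Form the Lagrangian:
  L(x, lambda) = (1/2) x^T Q x + c^T x + lambda^T (A x - b)
Stationarity (grad_x L = 0): Q x + c + A^T lambda = 0.
Primal feasibility: A x = b.

This gives the KKT block system:
  [ Q   A^T ] [ x     ]   [-c ]
  [ A    0  ] [ lambda ] = [ b ]

Solving the linear system:
  x*      = (1.661, 1.7797)
  lambda* = (6.0847)
  f(x*)   = 25.5678

x* = (1.661, 1.7797), lambda* = (6.0847)


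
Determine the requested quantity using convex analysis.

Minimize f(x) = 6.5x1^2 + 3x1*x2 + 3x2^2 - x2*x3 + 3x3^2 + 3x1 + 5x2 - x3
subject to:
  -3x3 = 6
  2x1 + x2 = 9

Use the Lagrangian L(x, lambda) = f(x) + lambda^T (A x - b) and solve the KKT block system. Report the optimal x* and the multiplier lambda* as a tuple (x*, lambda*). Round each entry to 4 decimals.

Form the Lagrangian:
  L(x, lambda) = (1/2) x^T Q x + c^T x + lambda^T (A x - b)
Stationarity (grad_x L = 0): Q x + c + A^T lambda = 0.
Primal feasibility: A x = b.

This gives the KKT block system:
  [ Q   A^T ] [ x     ]   [-c ]
  [ A    0  ] [ lambda ] = [ b ]

Solving the linear system:
  x*      = (3.68, 1.64, -2)
  lambda* = (-4.88, -27.88)
  f(x*)   = 150.72

x* = (3.68, 1.64, -2), lambda* = (-4.88, -27.88)


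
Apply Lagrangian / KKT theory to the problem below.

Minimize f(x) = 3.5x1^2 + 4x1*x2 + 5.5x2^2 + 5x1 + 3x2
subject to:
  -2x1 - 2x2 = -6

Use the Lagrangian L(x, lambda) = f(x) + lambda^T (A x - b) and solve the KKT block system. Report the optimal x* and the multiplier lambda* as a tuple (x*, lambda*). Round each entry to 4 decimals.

Form the Lagrangian:
  L(x, lambda) = (1/2) x^T Q x + c^T x + lambda^T (A x - b)
Stationarity (grad_x L = 0): Q x + c + A^T lambda = 0.
Primal feasibility: A x = b.

This gives the KKT block system:
  [ Q   A^T ] [ x     ]   [-c ]
  [ A    0  ] [ lambda ] = [ b ]

Solving the linear system:
  x*      = (1.9, 1.1)
  lambda* = (11.35)
  f(x*)   = 40.45

x* = (1.9, 1.1), lambda* = (11.35)


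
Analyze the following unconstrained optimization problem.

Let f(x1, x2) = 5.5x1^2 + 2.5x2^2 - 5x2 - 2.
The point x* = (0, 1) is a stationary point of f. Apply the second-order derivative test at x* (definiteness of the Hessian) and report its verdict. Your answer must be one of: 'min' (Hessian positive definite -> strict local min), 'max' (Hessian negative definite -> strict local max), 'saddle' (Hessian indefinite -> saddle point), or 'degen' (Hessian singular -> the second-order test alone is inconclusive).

Compute the Hessian H = grad^2 f:
  H = [[11, 0], [0, 5]]
Verify stationarity: grad f(x*) = H x* + g = (0, 0).
Eigenvalues of H: 5, 11.
Both eigenvalues > 0, so H is positive definite -> x* is a strict local min.

min


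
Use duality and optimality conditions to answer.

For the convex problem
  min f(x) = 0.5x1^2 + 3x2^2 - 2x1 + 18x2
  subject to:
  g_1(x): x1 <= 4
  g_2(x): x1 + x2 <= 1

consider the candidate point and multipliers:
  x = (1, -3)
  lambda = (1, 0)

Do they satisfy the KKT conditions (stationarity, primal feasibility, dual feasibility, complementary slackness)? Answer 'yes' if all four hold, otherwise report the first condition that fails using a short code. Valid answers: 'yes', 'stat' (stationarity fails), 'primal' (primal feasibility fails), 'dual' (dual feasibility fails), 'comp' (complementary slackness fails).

Gradient of f: grad f(x) = Q x + c = (-1, 0)
Constraint values g_i(x) = a_i^T x - b_i:
  g_1((1, -3)) = -3
  g_2((1, -3)) = -3
Stationarity residual: grad f(x) + sum_i lambda_i a_i = (0, 0)
  -> stationarity OK
Primal feasibility (all g_i <= 0): OK
Dual feasibility (all lambda_i >= 0): OK
Complementary slackness (lambda_i * g_i(x) = 0 for all i): FAILS

Verdict: the first failing condition is complementary_slackness -> comp.

comp


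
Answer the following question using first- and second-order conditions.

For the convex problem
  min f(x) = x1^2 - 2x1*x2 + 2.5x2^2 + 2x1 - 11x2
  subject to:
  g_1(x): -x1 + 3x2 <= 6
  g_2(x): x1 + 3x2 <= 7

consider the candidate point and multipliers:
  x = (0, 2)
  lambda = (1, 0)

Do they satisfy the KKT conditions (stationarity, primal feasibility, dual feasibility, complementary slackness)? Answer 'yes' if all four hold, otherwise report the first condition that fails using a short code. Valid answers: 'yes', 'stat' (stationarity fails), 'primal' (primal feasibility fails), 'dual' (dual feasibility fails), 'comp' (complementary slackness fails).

Gradient of f: grad f(x) = Q x + c = (-2, -1)
Constraint values g_i(x) = a_i^T x - b_i:
  g_1((0, 2)) = 0
  g_2((0, 2)) = -1
Stationarity residual: grad f(x) + sum_i lambda_i a_i = (-3, 2)
  -> stationarity FAILS
Primal feasibility (all g_i <= 0): OK
Dual feasibility (all lambda_i >= 0): OK
Complementary slackness (lambda_i * g_i(x) = 0 for all i): OK

Verdict: the first failing condition is stationarity -> stat.

stat


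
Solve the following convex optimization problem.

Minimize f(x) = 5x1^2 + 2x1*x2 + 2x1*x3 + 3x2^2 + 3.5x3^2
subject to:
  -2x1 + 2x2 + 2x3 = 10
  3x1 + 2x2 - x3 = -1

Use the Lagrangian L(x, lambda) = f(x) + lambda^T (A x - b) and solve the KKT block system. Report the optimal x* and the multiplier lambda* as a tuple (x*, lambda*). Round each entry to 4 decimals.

Form the Lagrangian:
  L(x, lambda) = (1/2) x^T Q x + c^T x + lambda^T (A x - b)
Stationarity (grad_x L = 0): Q x + c + A^T lambda = 0.
Primal feasibility: A x = b.

This gives the KKT block system:
  [ Q   A^T ] [ x     ]   [-c ]
  [ A    0  ] [ lambda ] = [ b ]

Solving the linear system:
  x*      = (-1.3138, 2.2092, 1.4769)
  lambda* = (-4.3415, -0.9723)
  f(x*)   = 21.2215

x* = (-1.3138, 2.2092, 1.4769), lambda* = (-4.3415, -0.9723)


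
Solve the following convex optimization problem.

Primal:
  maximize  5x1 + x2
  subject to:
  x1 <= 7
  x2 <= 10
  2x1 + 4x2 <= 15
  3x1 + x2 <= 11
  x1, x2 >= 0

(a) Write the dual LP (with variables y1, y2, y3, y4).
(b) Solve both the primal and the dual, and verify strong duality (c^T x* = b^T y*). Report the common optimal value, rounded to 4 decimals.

The standard primal-dual pair for 'max c^T x s.t. A x <= b, x >= 0' is:
  Dual:  min b^T y  s.t.  A^T y >= c,  y >= 0.

So the dual LP is:
  minimize  7y1 + 10y2 + 15y3 + 11y4
  subject to:
    y1 + 2y3 + 3y4 >= 5
    y2 + 4y3 + y4 >= 1
    y1, y2, y3, y4 >= 0

Solving the primal: x* = (3.6667, 0).
  primal value c^T x* = 18.3333.
Solving the dual: y* = (0, 0, 0, 1.6667).
  dual value b^T y* = 18.3333.
Strong duality: c^T x* = b^T y*. Confirmed.

18.3333


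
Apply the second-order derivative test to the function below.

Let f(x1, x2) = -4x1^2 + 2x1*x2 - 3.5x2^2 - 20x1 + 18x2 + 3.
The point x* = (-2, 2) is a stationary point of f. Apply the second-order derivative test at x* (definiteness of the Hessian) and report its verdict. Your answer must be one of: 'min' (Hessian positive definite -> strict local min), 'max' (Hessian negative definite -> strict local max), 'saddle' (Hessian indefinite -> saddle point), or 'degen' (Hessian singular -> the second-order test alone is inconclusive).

Compute the Hessian H = grad^2 f:
  H = [[-8, 2], [2, -7]]
Verify stationarity: grad f(x*) = H x* + g = (0, 0).
Eigenvalues of H: -9.5616, -5.4384.
Both eigenvalues < 0, so H is negative definite -> x* is a strict local max.

max


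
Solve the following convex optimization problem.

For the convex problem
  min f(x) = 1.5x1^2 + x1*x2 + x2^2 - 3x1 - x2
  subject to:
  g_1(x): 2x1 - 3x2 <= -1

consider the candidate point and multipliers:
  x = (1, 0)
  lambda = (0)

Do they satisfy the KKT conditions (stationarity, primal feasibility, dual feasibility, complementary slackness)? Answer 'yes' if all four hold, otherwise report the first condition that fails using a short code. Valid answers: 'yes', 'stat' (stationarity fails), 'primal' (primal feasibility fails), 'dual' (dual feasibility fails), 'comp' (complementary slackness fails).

Gradient of f: grad f(x) = Q x + c = (0, 0)
Constraint values g_i(x) = a_i^T x - b_i:
  g_1((1, 0)) = 3
Stationarity residual: grad f(x) + sum_i lambda_i a_i = (0, 0)
  -> stationarity OK
Primal feasibility (all g_i <= 0): FAILS
Dual feasibility (all lambda_i >= 0): OK
Complementary slackness (lambda_i * g_i(x) = 0 for all i): OK

Verdict: the first failing condition is primal_feasibility -> primal.

primal


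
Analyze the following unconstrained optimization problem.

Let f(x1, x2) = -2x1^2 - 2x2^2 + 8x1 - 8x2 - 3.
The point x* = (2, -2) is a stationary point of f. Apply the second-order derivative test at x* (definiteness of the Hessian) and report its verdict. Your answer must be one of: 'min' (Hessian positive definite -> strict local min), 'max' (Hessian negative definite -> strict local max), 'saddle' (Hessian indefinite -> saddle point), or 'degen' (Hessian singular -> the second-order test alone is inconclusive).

Compute the Hessian H = grad^2 f:
  H = [[-4, 0], [0, -4]]
Verify stationarity: grad f(x*) = H x* + g = (0, 0).
Eigenvalues of H: -4, -4.
Both eigenvalues < 0, so H is negative definite -> x* is a strict local max.

max


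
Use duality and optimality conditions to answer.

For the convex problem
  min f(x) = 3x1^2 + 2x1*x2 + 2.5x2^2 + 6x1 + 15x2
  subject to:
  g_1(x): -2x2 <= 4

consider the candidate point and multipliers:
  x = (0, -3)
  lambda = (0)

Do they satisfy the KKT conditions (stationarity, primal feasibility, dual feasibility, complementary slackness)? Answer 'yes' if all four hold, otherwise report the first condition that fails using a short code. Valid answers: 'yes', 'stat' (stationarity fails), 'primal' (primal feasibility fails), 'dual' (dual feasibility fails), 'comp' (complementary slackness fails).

Gradient of f: grad f(x) = Q x + c = (0, 0)
Constraint values g_i(x) = a_i^T x - b_i:
  g_1((0, -3)) = 2
Stationarity residual: grad f(x) + sum_i lambda_i a_i = (0, 0)
  -> stationarity OK
Primal feasibility (all g_i <= 0): FAILS
Dual feasibility (all lambda_i >= 0): OK
Complementary slackness (lambda_i * g_i(x) = 0 for all i): OK

Verdict: the first failing condition is primal_feasibility -> primal.

primal


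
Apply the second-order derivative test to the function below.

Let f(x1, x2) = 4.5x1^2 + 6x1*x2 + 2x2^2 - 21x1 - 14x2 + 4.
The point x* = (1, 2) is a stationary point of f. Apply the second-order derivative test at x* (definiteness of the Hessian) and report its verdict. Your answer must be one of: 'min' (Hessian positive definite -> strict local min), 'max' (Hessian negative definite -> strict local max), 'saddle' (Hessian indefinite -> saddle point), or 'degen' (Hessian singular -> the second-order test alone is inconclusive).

Compute the Hessian H = grad^2 f:
  H = [[9, 6], [6, 4]]
Verify stationarity: grad f(x*) = H x* + g = (0, 0).
Eigenvalues of H: 0, 13.
H has a zero eigenvalue (singular; positive semidefinite but not definite), so H is neither positive definite, negative definite, nor indefinite. The second-order test alone is inconclusive -> degen.
(Indeed, f is constant along the null direction of H through x*, so x* is not a strict local extremum.)

degen


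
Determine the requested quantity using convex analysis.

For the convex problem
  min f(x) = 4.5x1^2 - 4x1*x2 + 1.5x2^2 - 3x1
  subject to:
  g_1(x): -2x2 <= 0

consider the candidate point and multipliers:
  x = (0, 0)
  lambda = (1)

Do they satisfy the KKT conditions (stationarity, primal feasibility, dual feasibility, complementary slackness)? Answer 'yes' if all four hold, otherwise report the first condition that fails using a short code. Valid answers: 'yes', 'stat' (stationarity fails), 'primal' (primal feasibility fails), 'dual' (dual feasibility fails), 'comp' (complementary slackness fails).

Gradient of f: grad f(x) = Q x + c = (-3, 0)
Constraint values g_i(x) = a_i^T x - b_i:
  g_1((0, 0)) = 0
Stationarity residual: grad f(x) + sum_i lambda_i a_i = (-3, -2)
  -> stationarity FAILS
Primal feasibility (all g_i <= 0): OK
Dual feasibility (all lambda_i >= 0): OK
Complementary slackness (lambda_i * g_i(x) = 0 for all i): OK

Verdict: the first failing condition is stationarity -> stat.

stat


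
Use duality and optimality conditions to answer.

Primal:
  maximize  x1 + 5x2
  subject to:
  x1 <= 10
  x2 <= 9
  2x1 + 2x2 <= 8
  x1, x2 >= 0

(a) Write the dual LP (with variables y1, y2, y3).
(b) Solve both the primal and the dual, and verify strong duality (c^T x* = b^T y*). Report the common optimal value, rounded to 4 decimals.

The standard primal-dual pair for 'max c^T x s.t. A x <= b, x >= 0' is:
  Dual:  min b^T y  s.t.  A^T y >= c,  y >= 0.

So the dual LP is:
  minimize  10y1 + 9y2 + 8y3
  subject to:
    y1 + 2y3 >= 1
    y2 + 2y3 >= 5
    y1, y2, y3 >= 0

Solving the primal: x* = (0, 4).
  primal value c^T x* = 20.
Solving the dual: y* = (0, 0, 2.5).
  dual value b^T y* = 20.
Strong duality: c^T x* = b^T y*. Confirmed.

20


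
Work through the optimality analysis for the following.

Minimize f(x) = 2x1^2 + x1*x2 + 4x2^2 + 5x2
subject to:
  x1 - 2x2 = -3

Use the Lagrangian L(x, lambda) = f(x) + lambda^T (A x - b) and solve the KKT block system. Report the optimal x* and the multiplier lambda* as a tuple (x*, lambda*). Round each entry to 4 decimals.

Form the Lagrangian:
  L(x, lambda) = (1/2) x^T Q x + c^T x + lambda^T (A x - b)
Stationarity (grad_x L = 0): Q x + c + A^T lambda = 0.
Primal feasibility: A x = b.

This gives the KKT block system:
  [ Q   A^T ] [ x     ]   [-c ]
  [ A    0  ] [ lambda ] = [ b ]

Solving the linear system:
  x*      = (-1.4286, 0.7857)
  lambda* = (4.9286)
  f(x*)   = 9.3571

x* = (-1.4286, 0.7857), lambda* = (4.9286)


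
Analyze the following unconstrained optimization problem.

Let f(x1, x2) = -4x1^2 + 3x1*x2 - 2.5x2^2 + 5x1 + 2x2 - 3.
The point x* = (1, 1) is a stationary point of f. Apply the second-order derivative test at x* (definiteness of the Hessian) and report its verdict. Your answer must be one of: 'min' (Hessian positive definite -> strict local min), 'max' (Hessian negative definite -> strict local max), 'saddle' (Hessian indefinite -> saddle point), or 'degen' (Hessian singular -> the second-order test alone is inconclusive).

Compute the Hessian H = grad^2 f:
  H = [[-8, 3], [3, -5]]
Verify stationarity: grad f(x*) = H x* + g = (0, 0).
Eigenvalues of H: -9.8541, -3.1459.
Both eigenvalues < 0, so H is negative definite -> x* is a strict local max.

max


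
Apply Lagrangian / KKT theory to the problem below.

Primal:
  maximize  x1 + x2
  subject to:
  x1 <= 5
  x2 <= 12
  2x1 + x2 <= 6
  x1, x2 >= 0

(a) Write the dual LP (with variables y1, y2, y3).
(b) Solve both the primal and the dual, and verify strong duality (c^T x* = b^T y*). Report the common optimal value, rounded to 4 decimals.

The standard primal-dual pair for 'max c^T x s.t. A x <= b, x >= 0' is:
  Dual:  min b^T y  s.t.  A^T y >= c,  y >= 0.

So the dual LP is:
  minimize  5y1 + 12y2 + 6y3
  subject to:
    y1 + 2y3 >= 1
    y2 + y3 >= 1
    y1, y2, y3 >= 0

Solving the primal: x* = (0, 6).
  primal value c^T x* = 6.
Solving the dual: y* = (0, 0, 1).
  dual value b^T y* = 6.
Strong duality: c^T x* = b^T y*. Confirmed.

6


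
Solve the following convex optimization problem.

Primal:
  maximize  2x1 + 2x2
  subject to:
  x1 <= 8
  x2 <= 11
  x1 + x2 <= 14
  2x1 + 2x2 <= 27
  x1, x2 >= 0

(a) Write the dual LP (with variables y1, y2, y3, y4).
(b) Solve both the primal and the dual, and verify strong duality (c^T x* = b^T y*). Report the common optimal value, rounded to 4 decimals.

The standard primal-dual pair for 'max c^T x s.t. A x <= b, x >= 0' is:
  Dual:  min b^T y  s.t.  A^T y >= c,  y >= 0.

So the dual LP is:
  minimize  8y1 + 11y2 + 14y3 + 27y4
  subject to:
    y1 + y3 + 2y4 >= 2
    y2 + y3 + 2y4 >= 2
    y1, y2, y3, y4 >= 0

Solving the primal: x* = (2.5, 11).
  primal value c^T x* = 27.
Solving the dual: y* = (0, 0, 0, 1).
  dual value b^T y* = 27.
Strong duality: c^T x* = b^T y*. Confirmed.

27


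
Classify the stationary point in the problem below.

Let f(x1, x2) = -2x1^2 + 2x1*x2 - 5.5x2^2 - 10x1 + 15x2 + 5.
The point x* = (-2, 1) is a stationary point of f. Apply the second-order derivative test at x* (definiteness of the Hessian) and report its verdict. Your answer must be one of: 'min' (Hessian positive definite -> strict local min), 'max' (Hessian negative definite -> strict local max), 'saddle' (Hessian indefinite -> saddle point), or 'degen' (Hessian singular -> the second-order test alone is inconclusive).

Compute the Hessian H = grad^2 f:
  H = [[-4, 2], [2, -11]]
Verify stationarity: grad f(x*) = H x* + g = (0, 0).
Eigenvalues of H: -11.5311, -3.4689.
Both eigenvalues < 0, so H is negative definite -> x* is a strict local max.

max


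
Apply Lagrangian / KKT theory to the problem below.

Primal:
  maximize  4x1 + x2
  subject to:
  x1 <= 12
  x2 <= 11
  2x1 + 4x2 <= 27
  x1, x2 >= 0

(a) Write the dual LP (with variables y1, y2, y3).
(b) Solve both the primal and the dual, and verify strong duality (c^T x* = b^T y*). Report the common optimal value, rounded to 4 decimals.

The standard primal-dual pair for 'max c^T x s.t. A x <= b, x >= 0' is:
  Dual:  min b^T y  s.t.  A^T y >= c,  y >= 0.

So the dual LP is:
  minimize  12y1 + 11y2 + 27y3
  subject to:
    y1 + 2y3 >= 4
    y2 + 4y3 >= 1
    y1, y2, y3 >= 0

Solving the primal: x* = (12, 0.75).
  primal value c^T x* = 48.75.
Solving the dual: y* = (3.5, 0, 0.25).
  dual value b^T y* = 48.75.
Strong duality: c^T x* = b^T y*. Confirmed.

48.75


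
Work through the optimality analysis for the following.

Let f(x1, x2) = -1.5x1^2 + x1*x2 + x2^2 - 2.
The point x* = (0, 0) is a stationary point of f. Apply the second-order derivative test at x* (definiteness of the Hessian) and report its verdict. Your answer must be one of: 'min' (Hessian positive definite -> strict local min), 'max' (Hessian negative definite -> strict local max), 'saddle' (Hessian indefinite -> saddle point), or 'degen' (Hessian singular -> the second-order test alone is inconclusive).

Compute the Hessian H = grad^2 f:
  H = [[-3, 1], [1, 2]]
Verify stationarity: grad f(x*) = H x* + g = (0, 0).
Eigenvalues of H: -3.1926, 2.1926.
Eigenvalues have mixed signs, so H is indefinite -> x* is a saddle point.

saddle


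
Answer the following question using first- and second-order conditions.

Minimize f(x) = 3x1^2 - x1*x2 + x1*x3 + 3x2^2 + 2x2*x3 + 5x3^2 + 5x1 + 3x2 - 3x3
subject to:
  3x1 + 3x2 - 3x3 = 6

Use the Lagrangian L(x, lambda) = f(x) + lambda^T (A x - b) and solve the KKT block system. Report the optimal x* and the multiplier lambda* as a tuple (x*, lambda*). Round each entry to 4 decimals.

Form the Lagrangian:
  L(x, lambda) = (1/2) x^T Q x + c^T x + lambda^T (A x - b)
Stationarity (grad_x L = 0): Q x + c + A^T lambda = 0.
Primal feasibility: A x = b.

This gives the KKT block system:
  [ Q   A^T ] [ x     ]   [-c ]
  [ A    0  ] [ lambda ] = [ b ]

Solving the linear system:
  x*      = (0.5185, 0.8889, -0.5926)
  lambda* = (-2.2099)
  f(x*)   = 10.1481

x* = (0.5185, 0.8889, -0.5926), lambda* = (-2.2099)


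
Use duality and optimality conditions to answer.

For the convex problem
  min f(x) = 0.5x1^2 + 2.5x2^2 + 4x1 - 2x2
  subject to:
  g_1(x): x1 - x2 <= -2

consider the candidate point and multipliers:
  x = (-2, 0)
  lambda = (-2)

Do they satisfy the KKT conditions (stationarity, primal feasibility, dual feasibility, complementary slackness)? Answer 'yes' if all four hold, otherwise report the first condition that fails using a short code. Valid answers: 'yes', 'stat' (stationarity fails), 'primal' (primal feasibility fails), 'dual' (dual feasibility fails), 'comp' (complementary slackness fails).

Gradient of f: grad f(x) = Q x + c = (2, -2)
Constraint values g_i(x) = a_i^T x - b_i:
  g_1((-2, 0)) = 0
Stationarity residual: grad f(x) + sum_i lambda_i a_i = (0, 0)
  -> stationarity OK
Primal feasibility (all g_i <= 0): OK
Dual feasibility (all lambda_i >= 0): FAILS
Complementary slackness (lambda_i * g_i(x) = 0 for all i): OK

Verdict: the first failing condition is dual_feasibility -> dual.

dual


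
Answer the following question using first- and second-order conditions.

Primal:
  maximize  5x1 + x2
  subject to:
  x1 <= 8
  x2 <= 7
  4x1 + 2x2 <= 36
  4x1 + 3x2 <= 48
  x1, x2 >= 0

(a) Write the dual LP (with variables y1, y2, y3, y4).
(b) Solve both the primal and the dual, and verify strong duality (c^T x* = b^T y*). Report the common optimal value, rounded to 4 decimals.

The standard primal-dual pair for 'max c^T x s.t. A x <= b, x >= 0' is:
  Dual:  min b^T y  s.t.  A^T y >= c,  y >= 0.

So the dual LP is:
  minimize  8y1 + 7y2 + 36y3 + 48y4
  subject to:
    y1 + 4y3 + 4y4 >= 5
    y2 + 2y3 + 3y4 >= 1
    y1, y2, y3, y4 >= 0

Solving the primal: x* = (8, 2).
  primal value c^T x* = 42.
Solving the dual: y* = (3, 0, 0.5, 0).
  dual value b^T y* = 42.
Strong duality: c^T x* = b^T y*. Confirmed.

42


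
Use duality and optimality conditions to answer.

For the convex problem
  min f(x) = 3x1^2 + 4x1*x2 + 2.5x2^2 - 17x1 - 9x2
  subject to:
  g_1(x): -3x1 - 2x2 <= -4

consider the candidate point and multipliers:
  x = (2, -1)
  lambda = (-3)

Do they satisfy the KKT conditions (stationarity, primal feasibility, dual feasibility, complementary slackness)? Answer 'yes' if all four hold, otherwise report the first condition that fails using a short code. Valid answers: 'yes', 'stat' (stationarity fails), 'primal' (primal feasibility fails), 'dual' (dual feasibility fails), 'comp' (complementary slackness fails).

Gradient of f: grad f(x) = Q x + c = (-9, -6)
Constraint values g_i(x) = a_i^T x - b_i:
  g_1((2, -1)) = 0
Stationarity residual: grad f(x) + sum_i lambda_i a_i = (0, 0)
  -> stationarity OK
Primal feasibility (all g_i <= 0): OK
Dual feasibility (all lambda_i >= 0): FAILS
Complementary slackness (lambda_i * g_i(x) = 0 for all i): OK

Verdict: the first failing condition is dual_feasibility -> dual.

dual


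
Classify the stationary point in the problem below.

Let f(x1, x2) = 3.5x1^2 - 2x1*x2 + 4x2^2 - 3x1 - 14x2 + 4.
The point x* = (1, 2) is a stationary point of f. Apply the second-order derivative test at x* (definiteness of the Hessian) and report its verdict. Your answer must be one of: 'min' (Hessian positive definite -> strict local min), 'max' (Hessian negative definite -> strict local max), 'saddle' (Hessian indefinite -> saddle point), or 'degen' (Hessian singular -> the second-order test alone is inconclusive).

Compute the Hessian H = grad^2 f:
  H = [[7, -2], [-2, 8]]
Verify stationarity: grad f(x*) = H x* + g = (0, 0).
Eigenvalues of H: 5.4384, 9.5616.
Both eigenvalues > 0, so H is positive definite -> x* is a strict local min.

min


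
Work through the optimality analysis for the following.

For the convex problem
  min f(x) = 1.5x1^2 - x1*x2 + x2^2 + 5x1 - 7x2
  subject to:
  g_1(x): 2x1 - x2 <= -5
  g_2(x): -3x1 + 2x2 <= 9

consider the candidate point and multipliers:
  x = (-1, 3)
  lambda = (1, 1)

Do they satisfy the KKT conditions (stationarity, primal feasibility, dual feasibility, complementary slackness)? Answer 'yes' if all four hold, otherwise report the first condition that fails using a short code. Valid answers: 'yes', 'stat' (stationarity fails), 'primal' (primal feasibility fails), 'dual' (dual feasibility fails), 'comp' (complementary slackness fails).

Gradient of f: grad f(x) = Q x + c = (-1, 0)
Constraint values g_i(x) = a_i^T x - b_i:
  g_1((-1, 3)) = 0
  g_2((-1, 3)) = 0
Stationarity residual: grad f(x) + sum_i lambda_i a_i = (-2, 1)
  -> stationarity FAILS
Primal feasibility (all g_i <= 0): OK
Dual feasibility (all lambda_i >= 0): OK
Complementary slackness (lambda_i * g_i(x) = 0 for all i): OK

Verdict: the first failing condition is stationarity -> stat.

stat


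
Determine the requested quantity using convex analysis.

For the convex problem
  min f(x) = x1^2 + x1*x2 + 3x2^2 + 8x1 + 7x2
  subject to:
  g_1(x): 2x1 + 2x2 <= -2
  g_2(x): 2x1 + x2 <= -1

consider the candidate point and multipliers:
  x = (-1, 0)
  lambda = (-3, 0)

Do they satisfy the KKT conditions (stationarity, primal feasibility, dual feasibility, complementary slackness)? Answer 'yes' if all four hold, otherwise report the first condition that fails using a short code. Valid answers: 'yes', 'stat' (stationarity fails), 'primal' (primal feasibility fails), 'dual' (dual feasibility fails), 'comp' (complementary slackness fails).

Gradient of f: grad f(x) = Q x + c = (6, 6)
Constraint values g_i(x) = a_i^T x - b_i:
  g_1((-1, 0)) = 0
  g_2((-1, 0)) = -1
Stationarity residual: grad f(x) + sum_i lambda_i a_i = (0, 0)
  -> stationarity OK
Primal feasibility (all g_i <= 0): OK
Dual feasibility (all lambda_i >= 0): FAILS
Complementary slackness (lambda_i * g_i(x) = 0 for all i): OK

Verdict: the first failing condition is dual_feasibility -> dual.

dual


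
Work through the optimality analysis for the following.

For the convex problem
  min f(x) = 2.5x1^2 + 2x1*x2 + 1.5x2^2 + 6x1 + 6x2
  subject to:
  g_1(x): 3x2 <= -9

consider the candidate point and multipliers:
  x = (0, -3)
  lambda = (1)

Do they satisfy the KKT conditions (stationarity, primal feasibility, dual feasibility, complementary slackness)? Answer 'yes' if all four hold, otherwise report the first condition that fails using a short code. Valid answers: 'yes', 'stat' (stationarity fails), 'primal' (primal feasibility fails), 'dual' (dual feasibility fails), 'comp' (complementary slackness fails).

Gradient of f: grad f(x) = Q x + c = (0, -3)
Constraint values g_i(x) = a_i^T x - b_i:
  g_1((0, -3)) = 0
Stationarity residual: grad f(x) + sum_i lambda_i a_i = (0, 0)
  -> stationarity OK
Primal feasibility (all g_i <= 0): OK
Dual feasibility (all lambda_i >= 0): OK
Complementary slackness (lambda_i * g_i(x) = 0 for all i): OK

Verdict: yes, KKT holds.

yes


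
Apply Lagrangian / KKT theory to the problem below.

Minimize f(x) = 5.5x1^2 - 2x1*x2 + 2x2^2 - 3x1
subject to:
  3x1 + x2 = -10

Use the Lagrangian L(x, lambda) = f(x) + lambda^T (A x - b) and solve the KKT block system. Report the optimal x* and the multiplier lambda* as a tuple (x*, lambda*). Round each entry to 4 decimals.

Form the Lagrangian:
  L(x, lambda) = (1/2) x^T Q x + c^T x + lambda^T (A x - b)
Stationarity (grad_x L = 0): Q x + c + A^T lambda = 0.
Primal feasibility: A x = b.

This gives the KKT block system:
  [ Q   A^T ] [ x     ]   [-c ]
  [ A    0  ] [ lambda ] = [ b ]

Solving the linear system:
  x*      = (-2.322, -3.0339)
  lambda* = (7.4915)
  f(x*)   = 40.9407

x* = (-2.322, -3.0339), lambda* = (7.4915)


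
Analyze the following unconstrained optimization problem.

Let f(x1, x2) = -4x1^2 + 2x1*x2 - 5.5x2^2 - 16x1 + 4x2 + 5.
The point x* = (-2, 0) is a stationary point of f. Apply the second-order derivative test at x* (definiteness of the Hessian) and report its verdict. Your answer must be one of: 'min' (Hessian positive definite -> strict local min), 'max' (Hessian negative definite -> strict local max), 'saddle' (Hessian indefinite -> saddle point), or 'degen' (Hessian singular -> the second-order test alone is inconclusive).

Compute the Hessian H = grad^2 f:
  H = [[-8, 2], [2, -11]]
Verify stationarity: grad f(x*) = H x* + g = (0, 0).
Eigenvalues of H: -12, -7.
Both eigenvalues < 0, so H is negative definite -> x* is a strict local max.

max


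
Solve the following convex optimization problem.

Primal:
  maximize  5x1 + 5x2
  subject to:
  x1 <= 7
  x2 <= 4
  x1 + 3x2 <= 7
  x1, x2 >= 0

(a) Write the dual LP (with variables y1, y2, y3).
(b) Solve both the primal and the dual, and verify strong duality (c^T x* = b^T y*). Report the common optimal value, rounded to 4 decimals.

The standard primal-dual pair for 'max c^T x s.t. A x <= b, x >= 0' is:
  Dual:  min b^T y  s.t.  A^T y >= c,  y >= 0.

So the dual LP is:
  minimize  7y1 + 4y2 + 7y3
  subject to:
    y1 + y3 >= 5
    y2 + 3y3 >= 5
    y1, y2, y3 >= 0

Solving the primal: x* = (7, 0).
  primal value c^T x* = 35.
Solving the dual: y* = (3.3333, 0, 1.6667).
  dual value b^T y* = 35.
Strong duality: c^T x* = b^T y*. Confirmed.

35
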